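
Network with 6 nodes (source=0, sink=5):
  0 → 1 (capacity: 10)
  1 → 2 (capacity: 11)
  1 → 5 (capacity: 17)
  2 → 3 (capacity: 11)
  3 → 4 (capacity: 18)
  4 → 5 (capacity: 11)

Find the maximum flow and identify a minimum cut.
Max flow = 10, Min cut edges: (0,1)

Maximum flow: 10
Minimum cut: (0,1)
Partition: S = [0], T = [1, 2, 3, 4, 5]

Max-flow min-cut theorem verified: both equal 10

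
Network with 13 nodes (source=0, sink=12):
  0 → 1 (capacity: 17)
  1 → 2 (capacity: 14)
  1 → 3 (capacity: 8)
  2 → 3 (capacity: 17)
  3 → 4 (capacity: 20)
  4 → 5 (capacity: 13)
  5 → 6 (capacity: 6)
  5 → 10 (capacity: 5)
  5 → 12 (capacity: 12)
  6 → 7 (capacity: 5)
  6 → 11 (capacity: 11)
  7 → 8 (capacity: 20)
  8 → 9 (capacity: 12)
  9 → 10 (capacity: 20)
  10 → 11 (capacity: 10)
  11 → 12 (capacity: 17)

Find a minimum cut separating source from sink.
Min cut value = 13, edges: (4,5)

Min cut value: 13
Partition: S = [0, 1, 2, 3, 4], T = [5, 6, 7, 8, 9, 10, 11, 12]
Cut edges: (4,5)

By max-flow min-cut theorem, max flow = min cut = 13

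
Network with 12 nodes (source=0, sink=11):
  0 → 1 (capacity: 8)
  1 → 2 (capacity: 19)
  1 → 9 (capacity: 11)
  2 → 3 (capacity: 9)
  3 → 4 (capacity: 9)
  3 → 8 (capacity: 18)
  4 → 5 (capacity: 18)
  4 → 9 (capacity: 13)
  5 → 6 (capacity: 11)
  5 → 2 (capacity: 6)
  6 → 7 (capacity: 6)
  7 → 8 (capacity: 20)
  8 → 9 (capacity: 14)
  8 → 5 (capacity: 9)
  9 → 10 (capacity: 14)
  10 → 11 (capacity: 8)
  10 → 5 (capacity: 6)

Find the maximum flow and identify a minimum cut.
Max flow = 8, Min cut edges: (10,11)

Maximum flow: 8
Minimum cut: (10,11)
Partition: S = [0, 1, 2, 3, 4, 5, 6, 7, 8, 9, 10], T = [11]

Max-flow min-cut theorem verified: both equal 8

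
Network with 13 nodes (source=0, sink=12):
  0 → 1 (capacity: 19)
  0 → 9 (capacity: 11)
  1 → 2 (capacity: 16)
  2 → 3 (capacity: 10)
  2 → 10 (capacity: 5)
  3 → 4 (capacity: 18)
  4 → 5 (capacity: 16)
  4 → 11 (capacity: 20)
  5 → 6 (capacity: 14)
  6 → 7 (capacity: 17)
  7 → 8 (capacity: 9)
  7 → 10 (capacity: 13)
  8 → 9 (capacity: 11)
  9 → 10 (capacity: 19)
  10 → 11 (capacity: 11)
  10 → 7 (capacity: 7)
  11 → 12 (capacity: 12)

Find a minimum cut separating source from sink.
Min cut value = 12, edges: (11,12)

Min cut value: 12
Partition: S = [0, 1, 2, 3, 4, 5, 6, 7, 8, 9, 10, 11], T = [12]
Cut edges: (11,12)

By max-flow min-cut theorem, max flow = min cut = 12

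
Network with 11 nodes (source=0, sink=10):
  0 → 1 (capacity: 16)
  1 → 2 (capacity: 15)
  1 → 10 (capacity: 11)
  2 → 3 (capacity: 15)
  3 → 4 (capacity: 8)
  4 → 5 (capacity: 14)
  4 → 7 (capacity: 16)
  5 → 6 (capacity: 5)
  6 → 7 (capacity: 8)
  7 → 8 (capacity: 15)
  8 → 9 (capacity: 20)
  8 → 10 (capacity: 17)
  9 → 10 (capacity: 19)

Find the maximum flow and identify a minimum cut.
Max flow = 16, Min cut edges: (0,1)

Maximum flow: 16
Minimum cut: (0,1)
Partition: S = [0], T = [1, 2, 3, 4, 5, 6, 7, 8, 9, 10]

Max-flow min-cut theorem verified: both equal 16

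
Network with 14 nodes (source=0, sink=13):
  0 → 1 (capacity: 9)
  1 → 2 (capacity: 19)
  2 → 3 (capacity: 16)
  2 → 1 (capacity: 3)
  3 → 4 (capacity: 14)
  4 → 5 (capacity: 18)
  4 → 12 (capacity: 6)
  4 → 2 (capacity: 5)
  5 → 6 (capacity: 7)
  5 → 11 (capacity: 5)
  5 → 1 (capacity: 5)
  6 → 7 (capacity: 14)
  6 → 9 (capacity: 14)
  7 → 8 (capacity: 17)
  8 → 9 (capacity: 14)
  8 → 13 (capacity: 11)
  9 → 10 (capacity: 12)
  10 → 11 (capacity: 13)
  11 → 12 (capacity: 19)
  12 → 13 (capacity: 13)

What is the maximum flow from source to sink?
Maximum flow = 9

Max flow: 9

Flow assignment:
  0 → 1: 9/9
  1 → 2: 9/19
  2 → 3: 9/16
  3 → 4: 9/14
  4 → 5: 3/18
  4 → 12: 6/6
  5 → 11: 3/5
  11 → 12: 3/19
  12 → 13: 9/13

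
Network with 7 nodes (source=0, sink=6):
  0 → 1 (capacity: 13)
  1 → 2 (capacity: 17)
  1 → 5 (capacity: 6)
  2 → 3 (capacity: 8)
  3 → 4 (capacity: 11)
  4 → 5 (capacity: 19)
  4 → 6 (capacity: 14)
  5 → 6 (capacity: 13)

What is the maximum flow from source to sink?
Maximum flow = 13

Max flow: 13

Flow assignment:
  0 → 1: 13/13
  1 → 2: 7/17
  1 → 5: 6/6
  2 → 3: 7/8
  3 → 4: 7/11
  4 → 6: 7/14
  5 → 6: 6/13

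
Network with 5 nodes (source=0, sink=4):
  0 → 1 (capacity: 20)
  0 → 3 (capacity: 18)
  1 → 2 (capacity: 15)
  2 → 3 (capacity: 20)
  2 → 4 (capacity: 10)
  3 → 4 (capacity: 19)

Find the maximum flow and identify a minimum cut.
Max flow = 29, Min cut edges: (2,4), (3,4)

Maximum flow: 29
Minimum cut: (2,4), (3,4)
Partition: S = [0, 1, 2, 3], T = [4]

Max-flow min-cut theorem verified: both equal 29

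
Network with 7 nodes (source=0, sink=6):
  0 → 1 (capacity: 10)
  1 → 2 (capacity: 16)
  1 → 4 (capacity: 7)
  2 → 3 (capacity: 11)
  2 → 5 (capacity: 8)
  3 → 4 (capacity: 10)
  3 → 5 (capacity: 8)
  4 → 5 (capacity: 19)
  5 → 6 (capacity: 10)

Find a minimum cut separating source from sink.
Min cut value = 10, edges: (5,6)

Min cut value: 10
Partition: S = [0, 1, 2, 3, 4, 5], T = [6]
Cut edges: (5,6)

By max-flow min-cut theorem, max flow = min cut = 10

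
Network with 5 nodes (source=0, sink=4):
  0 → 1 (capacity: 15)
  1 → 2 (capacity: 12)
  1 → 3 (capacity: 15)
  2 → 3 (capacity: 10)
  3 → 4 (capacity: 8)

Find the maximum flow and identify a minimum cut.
Max flow = 8, Min cut edges: (3,4)

Maximum flow: 8
Minimum cut: (3,4)
Partition: S = [0, 1, 2, 3], T = [4]

Max-flow min-cut theorem verified: both equal 8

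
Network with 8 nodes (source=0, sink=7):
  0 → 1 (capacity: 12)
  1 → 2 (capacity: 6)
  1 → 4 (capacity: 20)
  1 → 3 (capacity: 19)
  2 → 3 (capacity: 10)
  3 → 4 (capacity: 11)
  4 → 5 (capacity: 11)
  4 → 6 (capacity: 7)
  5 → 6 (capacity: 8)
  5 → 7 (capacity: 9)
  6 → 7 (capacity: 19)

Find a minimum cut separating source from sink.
Min cut value = 12, edges: (0,1)

Min cut value: 12
Partition: S = [0], T = [1, 2, 3, 4, 5, 6, 7]
Cut edges: (0,1)

By max-flow min-cut theorem, max flow = min cut = 12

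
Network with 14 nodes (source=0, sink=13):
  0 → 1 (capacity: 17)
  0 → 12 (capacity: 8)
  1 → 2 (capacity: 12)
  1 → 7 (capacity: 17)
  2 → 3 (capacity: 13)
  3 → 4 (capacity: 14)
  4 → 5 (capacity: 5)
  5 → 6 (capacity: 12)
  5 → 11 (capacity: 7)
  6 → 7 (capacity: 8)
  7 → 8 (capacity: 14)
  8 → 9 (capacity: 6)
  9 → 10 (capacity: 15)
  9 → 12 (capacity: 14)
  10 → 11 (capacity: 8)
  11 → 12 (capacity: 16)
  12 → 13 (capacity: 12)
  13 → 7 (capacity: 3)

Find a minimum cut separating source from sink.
Min cut value = 12, edges: (12,13)

Min cut value: 12
Partition: S = [0, 1, 2, 3, 4, 5, 6, 7, 8, 9, 10, 11, 12], T = [13]
Cut edges: (12,13)

By max-flow min-cut theorem, max flow = min cut = 12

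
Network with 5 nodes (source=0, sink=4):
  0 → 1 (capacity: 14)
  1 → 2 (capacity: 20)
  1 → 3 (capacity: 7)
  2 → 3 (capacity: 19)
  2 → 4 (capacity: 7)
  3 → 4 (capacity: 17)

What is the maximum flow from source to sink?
Maximum flow = 14

Max flow: 14

Flow assignment:
  0 → 1: 14/14
  1 → 2: 14/20
  2 → 3: 7/19
  2 → 4: 7/7
  3 → 4: 7/17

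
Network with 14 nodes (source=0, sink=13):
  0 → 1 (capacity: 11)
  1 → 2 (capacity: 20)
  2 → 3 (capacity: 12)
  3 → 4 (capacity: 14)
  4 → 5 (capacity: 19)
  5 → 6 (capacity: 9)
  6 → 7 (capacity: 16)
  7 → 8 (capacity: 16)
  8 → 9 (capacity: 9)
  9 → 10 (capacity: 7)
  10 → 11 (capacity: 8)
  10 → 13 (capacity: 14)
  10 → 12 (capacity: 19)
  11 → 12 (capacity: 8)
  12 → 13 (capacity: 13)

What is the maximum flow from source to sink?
Maximum flow = 7

Max flow: 7

Flow assignment:
  0 → 1: 7/11
  1 → 2: 7/20
  2 → 3: 7/12
  3 → 4: 7/14
  4 → 5: 7/19
  5 → 6: 7/9
  6 → 7: 7/16
  7 → 8: 7/16
  8 → 9: 7/9
  9 → 10: 7/7
  10 → 13: 7/14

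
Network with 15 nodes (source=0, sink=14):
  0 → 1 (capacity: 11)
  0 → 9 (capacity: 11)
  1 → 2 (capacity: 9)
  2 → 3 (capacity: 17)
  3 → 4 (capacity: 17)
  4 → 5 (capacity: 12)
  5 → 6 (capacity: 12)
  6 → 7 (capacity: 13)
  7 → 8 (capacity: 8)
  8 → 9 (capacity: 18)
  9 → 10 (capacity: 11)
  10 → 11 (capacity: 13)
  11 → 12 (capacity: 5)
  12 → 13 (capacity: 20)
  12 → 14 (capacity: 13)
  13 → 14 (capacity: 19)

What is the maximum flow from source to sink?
Maximum flow = 5

Max flow: 5

Flow assignment:
  0 → 1: 5/11
  1 → 2: 5/9
  2 → 3: 5/17
  3 → 4: 5/17
  4 → 5: 5/12
  5 → 6: 5/12
  6 → 7: 5/13
  7 → 8: 5/8
  8 → 9: 5/18
  9 → 10: 5/11
  10 → 11: 5/13
  11 → 12: 5/5
  12 → 14: 5/13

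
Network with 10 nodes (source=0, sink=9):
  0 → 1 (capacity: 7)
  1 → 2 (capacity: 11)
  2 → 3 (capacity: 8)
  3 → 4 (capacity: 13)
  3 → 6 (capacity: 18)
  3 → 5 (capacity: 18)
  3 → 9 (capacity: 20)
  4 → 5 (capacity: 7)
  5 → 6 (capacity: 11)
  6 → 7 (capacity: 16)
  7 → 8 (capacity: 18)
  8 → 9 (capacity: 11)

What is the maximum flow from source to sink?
Maximum flow = 7

Max flow: 7

Flow assignment:
  0 → 1: 7/7
  1 → 2: 7/11
  2 → 3: 7/8
  3 → 9: 7/20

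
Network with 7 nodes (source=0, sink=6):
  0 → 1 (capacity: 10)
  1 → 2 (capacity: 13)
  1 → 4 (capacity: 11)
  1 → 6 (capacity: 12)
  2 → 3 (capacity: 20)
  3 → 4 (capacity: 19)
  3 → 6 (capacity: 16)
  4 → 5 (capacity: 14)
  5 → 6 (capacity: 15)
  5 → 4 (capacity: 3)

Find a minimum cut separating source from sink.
Min cut value = 10, edges: (0,1)

Min cut value: 10
Partition: S = [0], T = [1, 2, 3, 4, 5, 6]
Cut edges: (0,1)

By max-flow min-cut theorem, max flow = min cut = 10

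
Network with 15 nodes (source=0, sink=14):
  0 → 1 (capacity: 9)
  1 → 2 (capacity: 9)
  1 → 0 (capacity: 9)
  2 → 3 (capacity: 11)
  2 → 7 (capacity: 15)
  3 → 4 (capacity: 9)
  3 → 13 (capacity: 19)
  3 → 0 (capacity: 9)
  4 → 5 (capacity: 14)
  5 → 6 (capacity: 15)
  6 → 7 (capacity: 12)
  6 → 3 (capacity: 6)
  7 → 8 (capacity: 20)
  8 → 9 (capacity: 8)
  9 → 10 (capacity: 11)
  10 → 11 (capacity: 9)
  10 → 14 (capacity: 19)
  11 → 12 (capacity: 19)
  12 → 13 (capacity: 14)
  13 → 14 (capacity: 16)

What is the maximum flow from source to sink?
Maximum flow = 9

Max flow: 9

Flow assignment:
  0 → 1: 9/9
  1 → 2: 9/9
  2 → 3: 9/11
  3 → 13: 9/19
  13 → 14: 9/16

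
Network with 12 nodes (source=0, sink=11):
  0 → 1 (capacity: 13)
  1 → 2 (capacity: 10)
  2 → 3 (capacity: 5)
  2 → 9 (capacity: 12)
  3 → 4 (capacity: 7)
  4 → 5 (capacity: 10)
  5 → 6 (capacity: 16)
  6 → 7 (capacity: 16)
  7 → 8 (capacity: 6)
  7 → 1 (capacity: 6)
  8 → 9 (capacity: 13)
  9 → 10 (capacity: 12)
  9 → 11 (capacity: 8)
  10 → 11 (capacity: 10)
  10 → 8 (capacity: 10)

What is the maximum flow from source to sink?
Maximum flow = 10

Max flow: 10

Flow assignment:
  0 → 1: 10/13
  1 → 2: 10/10
  2 → 9: 10/12
  9 → 10: 2/12
  9 → 11: 8/8
  10 → 11: 2/10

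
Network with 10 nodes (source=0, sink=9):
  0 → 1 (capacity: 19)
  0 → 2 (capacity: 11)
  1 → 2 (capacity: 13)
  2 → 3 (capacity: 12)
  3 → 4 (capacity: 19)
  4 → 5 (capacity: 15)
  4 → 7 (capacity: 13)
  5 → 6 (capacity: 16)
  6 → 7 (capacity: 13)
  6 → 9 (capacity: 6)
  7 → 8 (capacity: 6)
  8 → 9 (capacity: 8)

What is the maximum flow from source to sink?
Maximum flow = 12

Max flow: 12

Flow assignment:
  0 → 1: 12/19
  1 → 2: 12/13
  2 → 3: 12/12
  3 → 4: 12/19
  4 → 5: 6/15
  4 → 7: 6/13
  5 → 6: 6/16
  6 → 9: 6/6
  7 → 8: 6/6
  8 → 9: 6/8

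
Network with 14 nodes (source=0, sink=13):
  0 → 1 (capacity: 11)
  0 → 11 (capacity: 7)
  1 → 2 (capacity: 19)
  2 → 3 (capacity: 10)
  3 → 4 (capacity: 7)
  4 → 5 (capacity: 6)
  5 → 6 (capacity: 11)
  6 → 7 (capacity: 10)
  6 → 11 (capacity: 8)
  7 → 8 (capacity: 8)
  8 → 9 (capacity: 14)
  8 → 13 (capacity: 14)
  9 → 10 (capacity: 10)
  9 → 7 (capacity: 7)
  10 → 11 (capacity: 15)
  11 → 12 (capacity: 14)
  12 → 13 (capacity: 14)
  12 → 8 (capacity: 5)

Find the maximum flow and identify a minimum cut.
Max flow = 13, Min cut edges: (0,11), (4,5)

Maximum flow: 13
Minimum cut: (0,11), (4,5)
Partition: S = [0, 1, 2, 3, 4], T = [5, 6, 7, 8, 9, 10, 11, 12, 13]

Max-flow min-cut theorem verified: both equal 13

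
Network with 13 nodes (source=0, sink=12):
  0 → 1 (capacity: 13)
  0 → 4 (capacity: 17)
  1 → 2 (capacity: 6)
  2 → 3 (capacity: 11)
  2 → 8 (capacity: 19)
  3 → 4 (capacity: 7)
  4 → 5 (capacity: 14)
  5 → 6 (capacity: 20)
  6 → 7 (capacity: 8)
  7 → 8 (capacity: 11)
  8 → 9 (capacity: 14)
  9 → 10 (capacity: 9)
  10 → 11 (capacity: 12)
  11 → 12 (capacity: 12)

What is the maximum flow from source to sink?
Maximum flow = 9

Max flow: 9

Flow assignment:
  0 → 1: 1/13
  0 → 4: 8/17
  1 → 2: 1/6
  2 → 8: 1/19
  4 → 5: 8/14
  5 → 6: 8/20
  6 → 7: 8/8
  7 → 8: 8/11
  8 → 9: 9/14
  9 → 10: 9/9
  10 → 11: 9/12
  11 → 12: 9/12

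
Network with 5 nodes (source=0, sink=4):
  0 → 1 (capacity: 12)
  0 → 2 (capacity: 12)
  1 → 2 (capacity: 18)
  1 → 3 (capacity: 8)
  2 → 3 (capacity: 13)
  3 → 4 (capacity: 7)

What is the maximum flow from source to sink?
Maximum flow = 7

Max flow: 7

Flow assignment:
  0 → 1: 4/12
  0 → 2: 3/12
  1 → 2: 4/18
  2 → 3: 7/13
  3 → 4: 7/7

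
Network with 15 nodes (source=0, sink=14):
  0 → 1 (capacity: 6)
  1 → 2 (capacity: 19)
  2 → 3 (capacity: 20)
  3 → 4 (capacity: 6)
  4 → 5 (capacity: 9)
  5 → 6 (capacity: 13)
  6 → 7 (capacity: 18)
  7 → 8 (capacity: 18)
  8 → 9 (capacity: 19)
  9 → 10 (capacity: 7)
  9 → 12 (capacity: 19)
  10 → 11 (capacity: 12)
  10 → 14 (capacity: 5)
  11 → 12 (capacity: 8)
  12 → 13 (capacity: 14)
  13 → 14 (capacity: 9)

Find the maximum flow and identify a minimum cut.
Max flow = 6, Min cut edges: (3,4)

Maximum flow: 6
Minimum cut: (3,4)
Partition: S = [0, 1, 2, 3], T = [4, 5, 6, 7, 8, 9, 10, 11, 12, 13, 14]

Max-flow min-cut theorem verified: both equal 6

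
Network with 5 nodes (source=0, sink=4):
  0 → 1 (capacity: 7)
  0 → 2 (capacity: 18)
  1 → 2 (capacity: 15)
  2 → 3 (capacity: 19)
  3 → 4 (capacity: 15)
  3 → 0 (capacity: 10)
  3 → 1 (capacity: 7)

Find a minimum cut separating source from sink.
Min cut value = 15, edges: (3,4)

Min cut value: 15
Partition: S = [0, 1, 2, 3], T = [4]
Cut edges: (3,4)

By max-flow min-cut theorem, max flow = min cut = 15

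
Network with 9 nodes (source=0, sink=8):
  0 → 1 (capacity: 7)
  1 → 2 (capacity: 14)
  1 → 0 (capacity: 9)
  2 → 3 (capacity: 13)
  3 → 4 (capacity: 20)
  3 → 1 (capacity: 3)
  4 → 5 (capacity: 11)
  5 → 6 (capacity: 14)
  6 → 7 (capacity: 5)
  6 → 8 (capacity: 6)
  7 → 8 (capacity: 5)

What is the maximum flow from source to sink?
Maximum flow = 7

Max flow: 7

Flow assignment:
  0 → 1: 7/7
  1 → 2: 7/14
  2 → 3: 7/13
  3 → 4: 7/20
  4 → 5: 7/11
  5 → 6: 7/14
  6 → 7: 1/5
  6 → 8: 6/6
  7 → 8: 1/5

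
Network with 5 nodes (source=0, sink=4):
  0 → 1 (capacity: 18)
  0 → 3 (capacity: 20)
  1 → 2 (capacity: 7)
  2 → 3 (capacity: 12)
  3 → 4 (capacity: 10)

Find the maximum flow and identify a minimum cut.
Max flow = 10, Min cut edges: (3,4)

Maximum flow: 10
Minimum cut: (3,4)
Partition: S = [0, 1, 2, 3], T = [4]

Max-flow min-cut theorem verified: both equal 10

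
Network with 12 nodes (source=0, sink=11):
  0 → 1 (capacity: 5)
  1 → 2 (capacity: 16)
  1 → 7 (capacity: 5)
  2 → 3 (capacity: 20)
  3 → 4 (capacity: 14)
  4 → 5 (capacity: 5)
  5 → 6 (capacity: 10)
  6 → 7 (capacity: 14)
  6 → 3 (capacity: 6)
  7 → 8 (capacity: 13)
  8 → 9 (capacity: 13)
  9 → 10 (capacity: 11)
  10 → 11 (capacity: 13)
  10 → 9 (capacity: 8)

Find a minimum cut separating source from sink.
Min cut value = 5, edges: (0,1)

Min cut value: 5
Partition: S = [0], T = [1, 2, 3, 4, 5, 6, 7, 8, 9, 10, 11]
Cut edges: (0,1)

By max-flow min-cut theorem, max flow = min cut = 5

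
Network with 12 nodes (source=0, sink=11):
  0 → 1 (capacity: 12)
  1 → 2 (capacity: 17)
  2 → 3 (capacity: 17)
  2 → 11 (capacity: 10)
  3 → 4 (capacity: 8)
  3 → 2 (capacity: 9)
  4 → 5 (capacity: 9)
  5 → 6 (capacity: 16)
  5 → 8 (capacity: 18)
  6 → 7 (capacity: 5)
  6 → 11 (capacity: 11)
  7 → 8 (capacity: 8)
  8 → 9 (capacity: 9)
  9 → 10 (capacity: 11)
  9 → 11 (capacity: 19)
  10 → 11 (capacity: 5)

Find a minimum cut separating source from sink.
Min cut value = 12, edges: (0,1)

Min cut value: 12
Partition: S = [0], T = [1, 2, 3, 4, 5, 6, 7, 8, 9, 10, 11]
Cut edges: (0,1)

By max-flow min-cut theorem, max flow = min cut = 12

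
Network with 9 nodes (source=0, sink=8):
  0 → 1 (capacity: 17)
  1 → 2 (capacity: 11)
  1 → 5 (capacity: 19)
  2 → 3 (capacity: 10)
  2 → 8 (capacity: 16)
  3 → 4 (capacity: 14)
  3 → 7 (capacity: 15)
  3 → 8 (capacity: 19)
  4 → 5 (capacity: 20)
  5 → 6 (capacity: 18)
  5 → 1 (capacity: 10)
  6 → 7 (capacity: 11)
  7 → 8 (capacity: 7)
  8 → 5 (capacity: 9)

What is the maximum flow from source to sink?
Maximum flow = 17

Max flow: 17

Flow assignment:
  0 → 1: 17/17
  1 → 2: 11/11
  1 → 5: 6/19
  2 → 8: 11/16
  5 → 6: 6/18
  6 → 7: 6/11
  7 → 8: 6/7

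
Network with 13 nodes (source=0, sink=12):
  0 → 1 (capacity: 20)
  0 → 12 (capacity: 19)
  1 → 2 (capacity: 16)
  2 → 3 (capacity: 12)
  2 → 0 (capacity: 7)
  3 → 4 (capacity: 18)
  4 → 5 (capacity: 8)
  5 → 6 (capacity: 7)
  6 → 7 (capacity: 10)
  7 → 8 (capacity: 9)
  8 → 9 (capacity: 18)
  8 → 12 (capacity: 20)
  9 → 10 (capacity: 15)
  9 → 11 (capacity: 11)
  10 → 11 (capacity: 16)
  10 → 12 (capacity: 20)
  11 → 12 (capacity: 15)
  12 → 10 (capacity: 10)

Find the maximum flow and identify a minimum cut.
Max flow = 26, Min cut edges: (0,12), (5,6)

Maximum flow: 26
Minimum cut: (0,12), (5,6)
Partition: S = [0, 1, 2, 3, 4, 5], T = [6, 7, 8, 9, 10, 11, 12]

Max-flow min-cut theorem verified: both equal 26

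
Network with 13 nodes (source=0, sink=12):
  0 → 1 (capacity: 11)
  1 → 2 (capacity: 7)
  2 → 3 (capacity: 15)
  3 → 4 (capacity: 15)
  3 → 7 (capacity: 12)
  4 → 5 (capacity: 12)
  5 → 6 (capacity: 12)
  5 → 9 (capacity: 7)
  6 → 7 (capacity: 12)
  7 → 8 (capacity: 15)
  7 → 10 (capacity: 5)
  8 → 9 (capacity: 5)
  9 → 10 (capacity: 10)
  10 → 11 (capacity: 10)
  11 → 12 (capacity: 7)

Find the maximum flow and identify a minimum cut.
Max flow = 7, Min cut edges: (11,12)

Maximum flow: 7
Minimum cut: (11,12)
Partition: S = [0, 1, 2, 3, 4, 5, 6, 7, 8, 9, 10, 11], T = [12]

Max-flow min-cut theorem verified: both equal 7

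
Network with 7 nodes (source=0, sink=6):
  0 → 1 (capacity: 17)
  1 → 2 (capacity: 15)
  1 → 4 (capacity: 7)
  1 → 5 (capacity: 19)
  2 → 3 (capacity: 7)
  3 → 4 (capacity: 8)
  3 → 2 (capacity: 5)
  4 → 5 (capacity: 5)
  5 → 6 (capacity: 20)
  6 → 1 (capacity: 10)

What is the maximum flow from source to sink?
Maximum flow = 17

Max flow: 17

Flow assignment:
  0 → 1: 17/17
  1 → 5: 17/19
  5 → 6: 17/20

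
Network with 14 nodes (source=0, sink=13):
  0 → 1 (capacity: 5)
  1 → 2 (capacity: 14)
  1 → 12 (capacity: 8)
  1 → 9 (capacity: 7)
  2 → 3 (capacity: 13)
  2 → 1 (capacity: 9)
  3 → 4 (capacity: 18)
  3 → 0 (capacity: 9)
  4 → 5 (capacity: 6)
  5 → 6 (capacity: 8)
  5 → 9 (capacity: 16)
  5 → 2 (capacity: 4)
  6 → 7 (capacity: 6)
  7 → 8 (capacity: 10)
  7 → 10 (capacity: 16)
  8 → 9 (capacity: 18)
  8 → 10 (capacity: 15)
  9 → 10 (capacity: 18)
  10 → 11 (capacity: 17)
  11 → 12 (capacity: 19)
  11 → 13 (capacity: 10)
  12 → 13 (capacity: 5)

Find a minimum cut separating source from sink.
Min cut value = 5, edges: (0,1)

Min cut value: 5
Partition: S = [0], T = [1, 2, 3, 4, 5, 6, 7, 8, 9, 10, 11, 12, 13]
Cut edges: (0,1)

By max-flow min-cut theorem, max flow = min cut = 5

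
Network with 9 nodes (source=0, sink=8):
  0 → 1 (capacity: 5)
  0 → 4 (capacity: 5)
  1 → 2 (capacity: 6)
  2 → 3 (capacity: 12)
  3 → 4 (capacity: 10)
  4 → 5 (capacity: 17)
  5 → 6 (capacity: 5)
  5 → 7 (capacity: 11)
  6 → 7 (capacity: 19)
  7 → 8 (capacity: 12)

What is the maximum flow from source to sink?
Maximum flow = 10

Max flow: 10

Flow assignment:
  0 → 1: 5/5
  0 → 4: 5/5
  1 → 2: 5/6
  2 → 3: 5/12
  3 → 4: 5/10
  4 → 5: 10/17
  5 → 7: 10/11
  7 → 8: 10/12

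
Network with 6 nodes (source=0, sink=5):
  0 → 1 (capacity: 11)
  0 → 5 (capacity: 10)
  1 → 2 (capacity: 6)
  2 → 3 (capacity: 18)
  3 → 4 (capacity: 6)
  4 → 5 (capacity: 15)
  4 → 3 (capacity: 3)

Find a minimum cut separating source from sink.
Min cut value = 16, edges: (0,5), (3,4)

Min cut value: 16
Partition: S = [0, 1, 2, 3], T = [4, 5]
Cut edges: (0,5), (3,4)

By max-flow min-cut theorem, max flow = min cut = 16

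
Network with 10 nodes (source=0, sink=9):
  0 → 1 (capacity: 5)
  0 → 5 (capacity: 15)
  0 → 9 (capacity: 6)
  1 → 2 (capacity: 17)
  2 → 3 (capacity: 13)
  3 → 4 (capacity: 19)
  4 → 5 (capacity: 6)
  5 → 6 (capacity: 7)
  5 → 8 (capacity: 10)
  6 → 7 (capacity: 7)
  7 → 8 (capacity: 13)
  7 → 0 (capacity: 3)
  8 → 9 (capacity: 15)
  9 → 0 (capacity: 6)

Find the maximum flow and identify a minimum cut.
Max flow = 21, Min cut edges: (0,9), (8,9)

Maximum flow: 21
Minimum cut: (0,9), (8,9)
Partition: S = [0, 1, 2, 3, 4, 5, 6, 7, 8], T = [9]

Max-flow min-cut theorem verified: both equal 21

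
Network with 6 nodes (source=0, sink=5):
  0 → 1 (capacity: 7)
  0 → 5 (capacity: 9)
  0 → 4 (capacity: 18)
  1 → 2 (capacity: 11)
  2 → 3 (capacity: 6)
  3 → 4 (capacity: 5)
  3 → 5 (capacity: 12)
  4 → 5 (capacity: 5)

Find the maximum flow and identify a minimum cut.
Max flow = 20, Min cut edges: (0,5), (2,3), (4,5)

Maximum flow: 20
Minimum cut: (0,5), (2,3), (4,5)
Partition: S = [0, 1, 2, 4], T = [3, 5]

Max-flow min-cut theorem verified: both equal 20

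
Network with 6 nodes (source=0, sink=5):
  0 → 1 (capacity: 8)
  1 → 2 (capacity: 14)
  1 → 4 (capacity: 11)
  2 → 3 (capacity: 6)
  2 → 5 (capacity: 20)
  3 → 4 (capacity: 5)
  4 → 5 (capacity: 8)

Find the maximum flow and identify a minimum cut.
Max flow = 8, Min cut edges: (0,1)

Maximum flow: 8
Minimum cut: (0,1)
Partition: S = [0], T = [1, 2, 3, 4, 5]

Max-flow min-cut theorem verified: both equal 8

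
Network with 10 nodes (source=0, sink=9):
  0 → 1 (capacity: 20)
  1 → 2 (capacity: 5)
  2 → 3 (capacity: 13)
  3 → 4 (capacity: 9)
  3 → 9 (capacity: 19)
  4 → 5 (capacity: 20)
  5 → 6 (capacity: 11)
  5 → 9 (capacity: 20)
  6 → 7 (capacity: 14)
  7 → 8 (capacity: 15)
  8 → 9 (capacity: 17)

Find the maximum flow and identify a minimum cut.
Max flow = 5, Min cut edges: (1,2)

Maximum flow: 5
Minimum cut: (1,2)
Partition: S = [0, 1], T = [2, 3, 4, 5, 6, 7, 8, 9]

Max-flow min-cut theorem verified: both equal 5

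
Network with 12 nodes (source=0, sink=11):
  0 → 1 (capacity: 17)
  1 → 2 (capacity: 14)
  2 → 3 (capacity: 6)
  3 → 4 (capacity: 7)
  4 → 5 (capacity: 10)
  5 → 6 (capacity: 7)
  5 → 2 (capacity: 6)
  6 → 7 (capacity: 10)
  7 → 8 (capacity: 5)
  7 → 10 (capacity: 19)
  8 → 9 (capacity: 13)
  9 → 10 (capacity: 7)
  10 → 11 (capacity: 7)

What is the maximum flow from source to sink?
Maximum flow = 6

Max flow: 6

Flow assignment:
  0 → 1: 6/17
  1 → 2: 6/14
  2 → 3: 6/6
  3 → 4: 6/7
  4 → 5: 6/10
  5 → 6: 6/7
  6 → 7: 6/10
  7 → 10: 6/19
  10 → 11: 6/7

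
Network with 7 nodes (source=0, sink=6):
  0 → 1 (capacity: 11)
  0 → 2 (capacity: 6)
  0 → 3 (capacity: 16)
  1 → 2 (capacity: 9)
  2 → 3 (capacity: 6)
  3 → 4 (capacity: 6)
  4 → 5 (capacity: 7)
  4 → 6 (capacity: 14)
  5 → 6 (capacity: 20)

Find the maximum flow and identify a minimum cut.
Max flow = 6, Min cut edges: (3,4)

Maximum flow: 6
Minimum cut: (3,4)
Partition: S = [0, 1, 2, 3], T = [4, 5, 6]

Max-flow min-cut theorem verified: both equal 6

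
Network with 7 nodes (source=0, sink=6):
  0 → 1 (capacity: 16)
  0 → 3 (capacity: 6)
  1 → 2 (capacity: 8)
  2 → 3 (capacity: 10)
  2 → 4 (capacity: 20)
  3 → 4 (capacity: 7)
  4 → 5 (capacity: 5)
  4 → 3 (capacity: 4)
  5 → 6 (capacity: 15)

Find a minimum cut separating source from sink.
Min cut value = 5, edges: (4,5)

Min cut value: 5
Partition: S = [0, 1, 2, 3, 4], T = [5, 6]
Cut edges: (4,5)

By max-flow min-cut theorem, max flow = min cut = 5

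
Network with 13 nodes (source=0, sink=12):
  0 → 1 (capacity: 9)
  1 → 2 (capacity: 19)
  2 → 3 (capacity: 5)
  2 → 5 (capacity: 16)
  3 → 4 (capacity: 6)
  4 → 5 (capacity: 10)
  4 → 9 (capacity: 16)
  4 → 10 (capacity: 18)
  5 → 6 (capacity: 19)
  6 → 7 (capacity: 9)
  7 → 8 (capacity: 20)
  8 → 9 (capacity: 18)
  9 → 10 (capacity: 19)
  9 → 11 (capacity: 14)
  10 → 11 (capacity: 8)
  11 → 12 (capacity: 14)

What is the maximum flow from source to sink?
Maximum flow = 9

Max flow: 9

Flow assignment:
  0 → 1: 9/9
  1 → 2: 9/19
  2 → 3: 5/5
  2 → 5: 4/16
  3 → 4: 5/6
  4 → 9: 5/16
  5 → 6: 4/19
  6 → 7: 4/9
  7 → 8: 4/20
  8 → 9: 4/18
  9 → 11: 9/14
  11 → 12: 9/14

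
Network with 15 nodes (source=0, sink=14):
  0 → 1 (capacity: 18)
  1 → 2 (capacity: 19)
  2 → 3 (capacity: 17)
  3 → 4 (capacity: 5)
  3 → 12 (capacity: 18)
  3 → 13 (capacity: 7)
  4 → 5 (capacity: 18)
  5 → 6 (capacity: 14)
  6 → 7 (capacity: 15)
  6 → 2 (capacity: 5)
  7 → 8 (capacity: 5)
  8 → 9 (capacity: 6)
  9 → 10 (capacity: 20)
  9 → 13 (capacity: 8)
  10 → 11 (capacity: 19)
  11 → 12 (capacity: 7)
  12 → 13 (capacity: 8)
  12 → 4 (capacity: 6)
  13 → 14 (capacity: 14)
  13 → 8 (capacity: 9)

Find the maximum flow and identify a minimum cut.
Max flow = 14, Min cut edges: (13,14)

Maximum flow: 14
Minimum cut: (13,14)
Partition: S = [0, 1, 2, 3, 4, 5, 6, 7, 8, 9, 10, 11, 12, 13], T = [14]

Max-flow min-cut theorem verified: both equal 14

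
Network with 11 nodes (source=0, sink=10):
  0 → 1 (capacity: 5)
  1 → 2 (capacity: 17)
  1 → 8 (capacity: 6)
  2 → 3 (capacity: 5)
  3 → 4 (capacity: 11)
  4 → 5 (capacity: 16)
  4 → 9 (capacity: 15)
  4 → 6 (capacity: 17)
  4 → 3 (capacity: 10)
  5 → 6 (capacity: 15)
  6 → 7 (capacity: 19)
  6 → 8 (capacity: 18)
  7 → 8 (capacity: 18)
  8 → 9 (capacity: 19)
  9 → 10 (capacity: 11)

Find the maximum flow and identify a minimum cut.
Max flow = 5, Min cut edges: (0,1)

Maximum flow: 5
Minimum cut: (0,1)
Partition: S = [0], T = [1, 2, 3, 4, 5, 6, 7, 8, 9, 10]

Max-flow min-cut theorem verified: both equal 5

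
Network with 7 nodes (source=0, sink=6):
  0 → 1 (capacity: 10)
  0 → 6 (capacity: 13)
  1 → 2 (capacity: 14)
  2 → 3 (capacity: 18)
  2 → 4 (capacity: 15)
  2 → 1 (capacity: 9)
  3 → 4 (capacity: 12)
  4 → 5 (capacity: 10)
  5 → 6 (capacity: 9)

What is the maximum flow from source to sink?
Maximum flow = 22

Max flow: 22

Flow assignment:
  0 → 1: 9/10
  0 → 6: 13/13
  1 → 2: 9/14
  2 → 4: 9/15
  4 → 5: 9/10
  5 → 6: 9/9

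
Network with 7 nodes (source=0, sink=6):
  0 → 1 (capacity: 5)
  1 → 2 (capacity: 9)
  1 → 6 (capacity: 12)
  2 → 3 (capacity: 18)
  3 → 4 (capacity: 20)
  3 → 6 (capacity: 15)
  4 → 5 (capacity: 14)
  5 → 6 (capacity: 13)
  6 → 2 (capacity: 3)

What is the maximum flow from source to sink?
Maximum flow = 5

Max flow: 5

Flow assignment:
  0 → 1: 5/5
  1 → 6: 5/12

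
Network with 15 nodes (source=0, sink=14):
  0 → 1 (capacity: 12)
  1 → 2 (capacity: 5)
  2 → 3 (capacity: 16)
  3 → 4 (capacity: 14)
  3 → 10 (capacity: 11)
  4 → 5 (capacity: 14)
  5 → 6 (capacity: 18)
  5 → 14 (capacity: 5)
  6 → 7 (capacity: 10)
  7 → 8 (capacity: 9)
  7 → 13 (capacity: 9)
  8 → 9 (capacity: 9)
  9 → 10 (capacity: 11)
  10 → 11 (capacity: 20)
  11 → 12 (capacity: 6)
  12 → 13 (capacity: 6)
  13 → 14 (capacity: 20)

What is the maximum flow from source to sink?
Maximum flow = 5

Max flow: 5

Flow assignment:
  0 → 1: 5/12
  1 → 2: 5/5
  2 → 3: 5/16
  3 → 4: 5/14
  4 → 5: 5/14
  5 → 14: 5/5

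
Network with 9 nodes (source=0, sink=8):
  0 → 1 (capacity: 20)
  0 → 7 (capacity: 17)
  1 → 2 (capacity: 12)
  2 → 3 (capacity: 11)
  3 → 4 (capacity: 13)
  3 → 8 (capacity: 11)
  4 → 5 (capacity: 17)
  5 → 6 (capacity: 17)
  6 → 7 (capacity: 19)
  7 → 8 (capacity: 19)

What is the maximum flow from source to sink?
Maximum flow = 28

Max flow: 28

Flow assignment:
  0 → 1: 11/20
  0 → 7: 17/17
  1 → 2: 11/12
  2 → 3: 11/11
  3 → 8: 11/11
  7 → 8: 17/19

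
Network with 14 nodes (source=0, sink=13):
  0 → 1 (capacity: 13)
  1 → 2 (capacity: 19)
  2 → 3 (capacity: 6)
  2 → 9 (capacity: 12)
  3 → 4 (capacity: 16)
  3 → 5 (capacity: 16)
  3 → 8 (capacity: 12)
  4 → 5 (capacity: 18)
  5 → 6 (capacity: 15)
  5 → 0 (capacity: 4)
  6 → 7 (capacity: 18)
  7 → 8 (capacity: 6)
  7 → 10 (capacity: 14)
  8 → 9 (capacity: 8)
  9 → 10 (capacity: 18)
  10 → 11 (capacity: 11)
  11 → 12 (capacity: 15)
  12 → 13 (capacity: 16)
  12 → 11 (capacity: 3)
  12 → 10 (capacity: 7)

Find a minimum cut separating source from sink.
Min cut value = 11, edges: (10,11)

Min cut value: 11
Partition: S = [0, 1, 2, 3, 4, 5, 6, 7, 8, 9, 10], T = [11, 12, 13]
Cut edges: (10,11)

By max-flow min-cut theorem, max flow = min cut = 11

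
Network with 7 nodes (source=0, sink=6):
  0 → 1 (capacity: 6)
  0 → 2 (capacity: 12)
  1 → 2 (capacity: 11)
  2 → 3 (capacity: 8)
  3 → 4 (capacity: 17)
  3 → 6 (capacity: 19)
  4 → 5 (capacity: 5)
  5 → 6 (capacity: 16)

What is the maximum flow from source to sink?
Maximum flow = 8

Max flow: 8

Flow assignment:
  0 → 2: 8/12
  2 → 3: 8/8
  3 → 6: 8/19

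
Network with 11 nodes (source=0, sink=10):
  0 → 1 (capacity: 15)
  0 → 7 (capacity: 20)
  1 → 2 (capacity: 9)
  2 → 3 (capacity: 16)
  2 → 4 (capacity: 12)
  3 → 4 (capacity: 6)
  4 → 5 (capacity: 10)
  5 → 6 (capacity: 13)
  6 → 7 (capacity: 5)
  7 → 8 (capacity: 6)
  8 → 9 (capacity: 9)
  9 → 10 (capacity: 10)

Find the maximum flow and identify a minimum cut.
Max flow = 6, Min cut edges: (7,8)

Maximum flow: 6
Minimum cut: (7,8)
Partition: S = [0, 1, 2, 3, 4, 5, 6, 7], T = [8, 9, 10]

Max-flow min-cut theorem verified: both equal 6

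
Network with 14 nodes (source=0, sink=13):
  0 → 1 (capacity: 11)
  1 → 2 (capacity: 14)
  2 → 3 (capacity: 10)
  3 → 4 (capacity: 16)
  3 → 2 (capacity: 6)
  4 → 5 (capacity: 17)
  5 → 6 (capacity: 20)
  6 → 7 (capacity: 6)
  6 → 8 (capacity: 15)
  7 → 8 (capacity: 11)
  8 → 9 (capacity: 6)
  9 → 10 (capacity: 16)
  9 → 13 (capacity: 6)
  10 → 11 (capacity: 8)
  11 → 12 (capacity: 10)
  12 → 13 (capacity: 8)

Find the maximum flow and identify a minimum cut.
Max flow = 6, Min cut edges: (8,9)

Maximum flow: 6
Minimum cut: (8,9)
Partition: S = [0, 1, 2, 3, 4, 5, 6, 7, 8], T = [9, 10, 11, 12, 13]

Max-flow min-cut theorem verified: both equal 6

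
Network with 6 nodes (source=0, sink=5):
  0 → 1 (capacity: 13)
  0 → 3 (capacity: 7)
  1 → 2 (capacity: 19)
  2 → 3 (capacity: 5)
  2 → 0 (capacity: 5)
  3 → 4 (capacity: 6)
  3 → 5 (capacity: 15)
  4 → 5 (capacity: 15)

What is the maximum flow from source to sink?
Maximum flow = 12

Max flow: 12

Flow assignment:
  0 → 1: 5/13
  0 → 3: 7/7
  1 → 2: 5/19
  2 → 3: 5/5
  3 → 5: 12/15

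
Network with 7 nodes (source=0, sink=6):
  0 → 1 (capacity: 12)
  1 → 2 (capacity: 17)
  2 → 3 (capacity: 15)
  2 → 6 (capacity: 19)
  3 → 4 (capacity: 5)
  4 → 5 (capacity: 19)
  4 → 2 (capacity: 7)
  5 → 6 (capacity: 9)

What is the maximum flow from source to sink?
Maximum flow = 12

Max flow: 12

Flow assignment:
  0 → 1: 12/12
  1 → 2: 12/17
  2 → 6: 12/19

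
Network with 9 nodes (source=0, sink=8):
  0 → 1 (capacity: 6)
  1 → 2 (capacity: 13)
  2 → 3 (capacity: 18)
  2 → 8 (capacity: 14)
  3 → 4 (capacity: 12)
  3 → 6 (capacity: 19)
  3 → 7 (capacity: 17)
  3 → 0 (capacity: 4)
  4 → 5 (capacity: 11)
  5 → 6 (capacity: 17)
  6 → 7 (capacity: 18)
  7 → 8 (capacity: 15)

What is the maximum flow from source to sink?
Maximum flow = 6

Max flow: 6

Flow assignment:
  0 → 1: 6/6
  1 → 2: 6/13
  2 → 8: 6/14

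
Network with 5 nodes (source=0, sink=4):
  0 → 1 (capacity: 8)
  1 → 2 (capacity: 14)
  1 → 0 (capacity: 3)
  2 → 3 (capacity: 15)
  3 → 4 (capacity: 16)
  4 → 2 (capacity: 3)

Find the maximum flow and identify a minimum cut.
Max flow = 8, Min cut edges: (0,1)

Maximum flow: 8
Minimum cut: (0,1)
Partition: S = [0], T = [1, 2, 3, 4]

Max-flow min-cut theorem verified: both equal 8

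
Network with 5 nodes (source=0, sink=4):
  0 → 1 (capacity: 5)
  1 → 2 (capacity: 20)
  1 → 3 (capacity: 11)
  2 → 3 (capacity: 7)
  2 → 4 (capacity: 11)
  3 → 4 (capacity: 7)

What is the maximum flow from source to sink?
Maximum flow = 5

Max flow: 5

Flow assignment:
  0 → 1: 5/5
  1 → 2: 5/20
  2 → 4: 5/11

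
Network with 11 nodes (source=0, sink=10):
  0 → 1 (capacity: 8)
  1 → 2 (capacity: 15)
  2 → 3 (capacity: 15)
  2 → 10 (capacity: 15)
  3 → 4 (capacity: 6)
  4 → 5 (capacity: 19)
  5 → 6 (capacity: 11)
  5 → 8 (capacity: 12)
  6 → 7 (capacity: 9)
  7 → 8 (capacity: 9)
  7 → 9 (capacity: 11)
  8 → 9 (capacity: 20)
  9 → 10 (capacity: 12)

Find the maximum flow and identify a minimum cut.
Max flow = 8, Min cut edges: (0,1)

Maximum flow: 8
Minimum cut: (0,1)
Partition: S = [0], T = [1, 2, 3, 4, 5, 6, 7, 8, 9, 10]

Max-flow min-cut theorem verified: both equal 8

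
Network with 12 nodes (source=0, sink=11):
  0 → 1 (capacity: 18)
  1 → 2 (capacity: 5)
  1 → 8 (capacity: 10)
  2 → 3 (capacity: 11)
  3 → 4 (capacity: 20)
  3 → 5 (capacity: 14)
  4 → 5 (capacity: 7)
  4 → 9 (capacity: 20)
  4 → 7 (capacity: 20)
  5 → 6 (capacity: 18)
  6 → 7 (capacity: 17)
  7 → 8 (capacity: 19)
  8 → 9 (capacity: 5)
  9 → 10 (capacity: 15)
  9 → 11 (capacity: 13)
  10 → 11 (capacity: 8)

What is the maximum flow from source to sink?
Maximum flow = 10

Max flow: 10

Flow assignment:
  0 → 1: 10/18
  1 → 2: 5/5
  1 → 8: 5/10
  2 → 3: 5/11
  3 → 4: 5/20
  4 → 9: 5/20
  8 → 9: 5/5
  9 → 11: 10/13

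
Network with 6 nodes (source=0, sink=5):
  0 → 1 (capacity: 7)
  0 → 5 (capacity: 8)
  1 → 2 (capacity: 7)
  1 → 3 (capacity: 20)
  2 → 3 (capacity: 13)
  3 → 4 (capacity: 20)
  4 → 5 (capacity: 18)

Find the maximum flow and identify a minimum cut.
Max flow = 15, Min cut edges: (0,1), (0,5)

Maximum flow: 15
Minimum cut: (0,1), (0,5)
Partition: S = [0], T = [1, 2, 3, 4, 5]

Max-flow min-cut theorem verified: both equal 15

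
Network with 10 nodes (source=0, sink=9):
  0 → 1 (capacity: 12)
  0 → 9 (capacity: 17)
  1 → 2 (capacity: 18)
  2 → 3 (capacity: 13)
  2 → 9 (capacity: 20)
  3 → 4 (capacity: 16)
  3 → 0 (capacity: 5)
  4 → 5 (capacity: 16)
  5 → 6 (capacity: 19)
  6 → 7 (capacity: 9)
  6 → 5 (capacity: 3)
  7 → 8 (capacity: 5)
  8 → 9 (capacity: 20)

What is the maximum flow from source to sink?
Maximum flow = 29

Max flow: 29

Flow assignment:
  0 → 1: 12/12
  0 → 9: 17/17
  1 → 2: 12/18
  2 → 9: 12/20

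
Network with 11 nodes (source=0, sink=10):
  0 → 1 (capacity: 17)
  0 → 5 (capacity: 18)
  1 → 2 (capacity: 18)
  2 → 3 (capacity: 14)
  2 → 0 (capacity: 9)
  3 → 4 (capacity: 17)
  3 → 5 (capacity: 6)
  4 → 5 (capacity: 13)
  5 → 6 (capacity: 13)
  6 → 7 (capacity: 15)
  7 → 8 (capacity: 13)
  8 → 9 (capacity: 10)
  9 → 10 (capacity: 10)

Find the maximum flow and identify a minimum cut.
Max flow = 10, Min cut edges: (9,10)

Maximum flow: 10
Minimum cut: (9,10)
Partition: S = [0, 1, 2, 3, 4, 5, 6, 7, 8, 9], T = [10]

Max-flow min-cut theorem verified: both equal 10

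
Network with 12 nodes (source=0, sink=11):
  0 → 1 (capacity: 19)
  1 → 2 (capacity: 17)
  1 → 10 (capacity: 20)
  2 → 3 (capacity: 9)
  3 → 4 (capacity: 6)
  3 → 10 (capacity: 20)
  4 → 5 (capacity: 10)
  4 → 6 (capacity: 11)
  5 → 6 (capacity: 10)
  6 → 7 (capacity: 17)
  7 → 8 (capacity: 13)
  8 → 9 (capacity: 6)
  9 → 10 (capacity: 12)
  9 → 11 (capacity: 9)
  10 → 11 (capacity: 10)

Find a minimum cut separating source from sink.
Min cut value = 16, edges: (8,9), (10,11)

Min cut value: 16
Partition: S = [0, 1, 2, 3, 4, 5, 6, 7, 8, 10], T = [9, 11]
Cut edges: (8,9), (10,11)

By max-flow min-cut theorem, max flow = min cut = 16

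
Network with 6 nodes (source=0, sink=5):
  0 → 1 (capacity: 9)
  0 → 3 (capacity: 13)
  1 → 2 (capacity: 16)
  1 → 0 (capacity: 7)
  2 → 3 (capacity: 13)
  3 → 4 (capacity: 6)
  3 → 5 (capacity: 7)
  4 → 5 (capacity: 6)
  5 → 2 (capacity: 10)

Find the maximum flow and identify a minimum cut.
Max flow = 13, Min cut edges: (3,5), (4,5)

Maximum flow: 13
Minimum cut: (3,5), (4,5)
Partition: S = [0, 1, 2, 3, 4], T = [5]

Max-flow min-cut theorem verified: both equal 13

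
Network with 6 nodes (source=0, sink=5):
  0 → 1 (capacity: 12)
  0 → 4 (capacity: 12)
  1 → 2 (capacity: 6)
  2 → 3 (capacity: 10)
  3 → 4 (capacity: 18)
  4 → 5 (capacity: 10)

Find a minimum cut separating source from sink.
Min cut value = 10, edges: (4,5)

Min cut value: 10
Partition: S = [0, 1, 2, 3, 4], T = [5]
Cut edges: (4,5)

By max-flow min-cut theorem, max flow = min cut = 10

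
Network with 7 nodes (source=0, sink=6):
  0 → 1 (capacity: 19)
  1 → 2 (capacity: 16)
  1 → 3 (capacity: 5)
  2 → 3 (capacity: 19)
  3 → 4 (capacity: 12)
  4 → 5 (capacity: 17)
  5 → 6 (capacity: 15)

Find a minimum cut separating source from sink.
Min cut value = 12, edges: (3,4)

Min cut value: 12
Partition: S = [0, 1, 2, 3], T = [4, 5, 6]
Cut edges: (3,4)

By max-flow min-cut theorem, max flow = min cut = 12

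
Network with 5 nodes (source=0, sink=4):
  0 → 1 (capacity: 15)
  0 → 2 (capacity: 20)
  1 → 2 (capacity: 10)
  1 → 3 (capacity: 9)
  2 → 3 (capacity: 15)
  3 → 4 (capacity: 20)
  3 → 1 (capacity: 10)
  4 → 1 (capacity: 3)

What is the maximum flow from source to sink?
Maximum flow = 20

Max flow: 20

Flow assignment:
  0 → 1: 11/15
  0 → 2: 9/20
  1 → 2: 6/10
  1 → 3: 5/9
  2 → 3: 15/15
  3 → 4: 20/20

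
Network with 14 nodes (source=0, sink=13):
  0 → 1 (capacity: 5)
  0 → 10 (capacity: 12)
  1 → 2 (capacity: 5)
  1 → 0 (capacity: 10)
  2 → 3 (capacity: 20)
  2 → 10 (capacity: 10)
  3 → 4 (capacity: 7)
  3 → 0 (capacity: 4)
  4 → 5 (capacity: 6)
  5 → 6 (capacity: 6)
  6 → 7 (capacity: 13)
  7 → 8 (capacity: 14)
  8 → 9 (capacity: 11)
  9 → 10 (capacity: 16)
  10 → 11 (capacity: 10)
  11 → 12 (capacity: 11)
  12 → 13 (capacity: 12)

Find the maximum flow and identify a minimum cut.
Max flow = 10, Min cut edges: (10,11)

Maximum flow: 10
Minimum cut: (10,11)
Partition: S = [0, 1, 2, 3, 4, 5, 6, 7, 8, 9, 10], T = [11, 12, 13]

Max-flow min-cut theorem verified: both equal 10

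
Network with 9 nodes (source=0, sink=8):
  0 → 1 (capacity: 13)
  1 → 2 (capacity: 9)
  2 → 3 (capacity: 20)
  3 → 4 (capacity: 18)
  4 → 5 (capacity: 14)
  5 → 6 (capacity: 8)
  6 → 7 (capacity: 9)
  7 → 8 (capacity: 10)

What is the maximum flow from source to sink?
Maximum flow = 8

Max flow: 8

Flow assignment:
  0 → 1: 8/13
  1 → 2: 8/9
  2 → 3: 8/20
  3 → 4: 8/18
  4 → 5: 8/14
  5 → 6: 8/8
  6 → 7: 8/9
  7 → 8: 8/10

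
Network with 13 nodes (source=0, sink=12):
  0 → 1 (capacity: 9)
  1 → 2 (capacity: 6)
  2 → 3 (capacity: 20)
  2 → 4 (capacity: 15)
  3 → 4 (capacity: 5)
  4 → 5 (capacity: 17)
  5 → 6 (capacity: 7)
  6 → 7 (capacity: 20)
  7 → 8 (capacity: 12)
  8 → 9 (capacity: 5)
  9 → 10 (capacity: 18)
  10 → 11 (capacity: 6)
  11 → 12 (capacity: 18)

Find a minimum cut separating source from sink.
Min cut value = 5, edges: (8,9)

Min cut value: 5
Partition: S = [0, 1, 2, 3, 4, 5, 6, 7, 8], T = [9, 10, 11, 12]
Cut edges: (8,9)

By max-flow min-cut theorem, max flow = min cut = 5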